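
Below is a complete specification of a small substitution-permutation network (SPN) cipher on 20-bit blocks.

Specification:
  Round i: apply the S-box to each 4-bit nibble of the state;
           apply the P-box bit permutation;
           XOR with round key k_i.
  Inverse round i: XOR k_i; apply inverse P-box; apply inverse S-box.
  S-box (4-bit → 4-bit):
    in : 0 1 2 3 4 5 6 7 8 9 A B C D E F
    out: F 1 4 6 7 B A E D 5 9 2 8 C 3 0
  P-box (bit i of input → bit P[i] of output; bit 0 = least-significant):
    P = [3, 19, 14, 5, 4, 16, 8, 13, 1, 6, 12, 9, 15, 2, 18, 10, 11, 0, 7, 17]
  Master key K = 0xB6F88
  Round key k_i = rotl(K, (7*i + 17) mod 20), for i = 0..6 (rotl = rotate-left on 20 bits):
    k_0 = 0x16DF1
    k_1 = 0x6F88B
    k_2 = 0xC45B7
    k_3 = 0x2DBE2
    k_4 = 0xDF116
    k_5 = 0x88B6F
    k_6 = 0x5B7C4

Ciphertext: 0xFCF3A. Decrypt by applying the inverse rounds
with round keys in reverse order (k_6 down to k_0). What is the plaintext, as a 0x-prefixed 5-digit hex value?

0xDF3FD

s_0 = ciphertext = 0xFCF3A
s_1 = InvRound(s_0, k_6) = 0x8B4A0
s_2 = InvRound(s_1, k_5) = 0x460D1
s_3 = InvRound(s_2, k_4) = 0x3E43B
s_4 = InvRound(s_3, k_3) = 0x4C701
s_5 = InvRound(s_4, k_2) = 0x2EA16
s_6 = InvRound(s_5, k_1) = 0x33D11
s_7 = InvRound(s_6, k_0) = 0xDF3FD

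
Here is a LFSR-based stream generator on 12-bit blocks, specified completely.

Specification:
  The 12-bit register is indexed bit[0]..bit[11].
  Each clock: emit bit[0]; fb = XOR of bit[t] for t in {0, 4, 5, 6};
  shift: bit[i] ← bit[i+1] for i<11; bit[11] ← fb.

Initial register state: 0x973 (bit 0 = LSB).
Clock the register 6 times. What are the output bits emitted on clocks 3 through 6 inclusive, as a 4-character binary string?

reg_0 = 0x973
clock 1: out=1, reg = 0x4B9
clock 2: out=1, reg = 0xA5C
clock 3: out=0, reg = 0x52E
clock 4: out=0, reg = 0xA97
clock 5: out=1, reg = 0x54B
clock 6: out=1, reg = 0x2A5

0011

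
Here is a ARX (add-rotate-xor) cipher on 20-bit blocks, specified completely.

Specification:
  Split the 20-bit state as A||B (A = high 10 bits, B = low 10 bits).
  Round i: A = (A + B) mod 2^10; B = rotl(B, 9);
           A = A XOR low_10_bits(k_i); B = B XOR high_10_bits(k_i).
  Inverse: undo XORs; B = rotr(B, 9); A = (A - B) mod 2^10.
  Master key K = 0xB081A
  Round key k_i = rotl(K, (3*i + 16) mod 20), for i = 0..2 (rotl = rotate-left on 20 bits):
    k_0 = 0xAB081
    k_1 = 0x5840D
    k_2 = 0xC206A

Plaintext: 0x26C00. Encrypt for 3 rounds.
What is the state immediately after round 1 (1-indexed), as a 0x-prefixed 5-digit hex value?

0x06AAC

s_0 = plaintext = 0x26C00
s_1 = Round(s_0, k_0) = 0x06AAC
s_2 = Round(s_1, k_1) = 0xB2C37
s_3 = Round(s_2, k_2) = 0xDA113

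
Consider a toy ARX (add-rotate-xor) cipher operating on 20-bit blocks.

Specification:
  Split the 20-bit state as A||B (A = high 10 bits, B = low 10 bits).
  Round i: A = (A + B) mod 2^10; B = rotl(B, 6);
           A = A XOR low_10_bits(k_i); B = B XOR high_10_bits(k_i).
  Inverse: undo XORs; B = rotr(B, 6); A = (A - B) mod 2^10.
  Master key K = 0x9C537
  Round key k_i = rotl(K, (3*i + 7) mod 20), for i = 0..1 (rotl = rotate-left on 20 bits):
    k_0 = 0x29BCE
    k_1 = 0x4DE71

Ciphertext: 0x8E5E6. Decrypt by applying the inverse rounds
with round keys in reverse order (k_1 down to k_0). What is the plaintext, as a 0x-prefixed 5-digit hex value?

s_0 = ciphertext = 0x8E5E6
s_1 = InvRound(s_0, k_1) = 0xCD513
s_2 = InvRound(s_1, k_0) = 0x69756

0x69756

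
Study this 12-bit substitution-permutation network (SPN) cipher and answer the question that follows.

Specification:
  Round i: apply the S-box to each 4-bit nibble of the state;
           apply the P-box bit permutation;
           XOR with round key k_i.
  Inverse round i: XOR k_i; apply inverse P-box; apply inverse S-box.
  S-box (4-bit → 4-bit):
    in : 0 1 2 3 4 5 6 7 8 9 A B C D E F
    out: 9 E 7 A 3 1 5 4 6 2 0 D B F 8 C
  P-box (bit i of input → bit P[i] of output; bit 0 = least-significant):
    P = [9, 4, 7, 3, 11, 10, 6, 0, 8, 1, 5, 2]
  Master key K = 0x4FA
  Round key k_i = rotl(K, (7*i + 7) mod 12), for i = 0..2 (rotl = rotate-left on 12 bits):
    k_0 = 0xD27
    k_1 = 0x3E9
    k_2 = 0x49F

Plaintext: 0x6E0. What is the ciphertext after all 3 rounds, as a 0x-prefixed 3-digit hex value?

s_0 = plaintext = 0x6E0
s_1 = Round(s_0, k_0) = 0xE0E
s_2 = Round(s_1, k_1) = 0xBE4
s_3 = Round(s_2, k_2) = 0x7AA

0x7AA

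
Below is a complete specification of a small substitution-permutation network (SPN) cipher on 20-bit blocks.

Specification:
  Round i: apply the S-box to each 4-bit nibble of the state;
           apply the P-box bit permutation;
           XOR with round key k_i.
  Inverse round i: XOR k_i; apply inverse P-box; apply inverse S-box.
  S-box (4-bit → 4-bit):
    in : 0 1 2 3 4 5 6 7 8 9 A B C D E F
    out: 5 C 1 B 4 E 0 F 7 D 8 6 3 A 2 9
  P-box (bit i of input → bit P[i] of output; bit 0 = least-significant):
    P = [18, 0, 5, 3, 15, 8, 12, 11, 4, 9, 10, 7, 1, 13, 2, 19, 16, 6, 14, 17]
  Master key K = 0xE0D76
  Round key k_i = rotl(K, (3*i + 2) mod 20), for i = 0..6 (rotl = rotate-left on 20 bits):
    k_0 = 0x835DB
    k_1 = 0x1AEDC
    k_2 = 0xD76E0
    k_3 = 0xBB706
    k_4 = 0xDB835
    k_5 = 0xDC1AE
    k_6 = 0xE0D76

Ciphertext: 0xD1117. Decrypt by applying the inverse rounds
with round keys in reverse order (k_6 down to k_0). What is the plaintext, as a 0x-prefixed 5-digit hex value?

s_0 = ciphertext = 0xD1117
s_1 = InvRound(s_0, k_6) = 0x3641B
s_2 = InvRound(s_1, k_5) = 0xA59C8
s_3 = InvRound(s_2, k_4) = 0x7BFC7
s_4 = InvRound(s_3, k_3) = 0xEAAAC
s_5 = InvRound(s_4, k_2) = 0x7449A
s_6 = InvRound(s_5, k_1) = 0x58EF2
s_7 = InvRound(s_6, k_0) = 0x2DE77

0x2DE77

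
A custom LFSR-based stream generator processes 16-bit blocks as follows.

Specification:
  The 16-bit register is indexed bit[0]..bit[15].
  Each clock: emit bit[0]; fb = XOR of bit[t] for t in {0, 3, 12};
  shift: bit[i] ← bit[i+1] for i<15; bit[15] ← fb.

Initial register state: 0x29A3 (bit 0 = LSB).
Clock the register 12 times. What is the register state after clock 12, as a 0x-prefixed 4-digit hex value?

0x0C52

reg_0 = 0x29A3
clock 1: out=1, reg = 0x94D1
clock 2: out=1, reg = 0x4A68
clock 3: out=0, reg = 0xA534
clock 4: out=0, reg = 0x529A
clock 5: out=0, reg = 0x294D
clock 6: out=1, reg = 0x14A6
clock 7: out=0, reg = 0x8A53
clock 8: out=1, reg = 0xC529
clock 9: out=1, reg = 0x6294
clock 10: out=0, reg = 0x314A
clock 11: out=0, reg = 0x18A5
clock 12: out=1, reg = 0x0C52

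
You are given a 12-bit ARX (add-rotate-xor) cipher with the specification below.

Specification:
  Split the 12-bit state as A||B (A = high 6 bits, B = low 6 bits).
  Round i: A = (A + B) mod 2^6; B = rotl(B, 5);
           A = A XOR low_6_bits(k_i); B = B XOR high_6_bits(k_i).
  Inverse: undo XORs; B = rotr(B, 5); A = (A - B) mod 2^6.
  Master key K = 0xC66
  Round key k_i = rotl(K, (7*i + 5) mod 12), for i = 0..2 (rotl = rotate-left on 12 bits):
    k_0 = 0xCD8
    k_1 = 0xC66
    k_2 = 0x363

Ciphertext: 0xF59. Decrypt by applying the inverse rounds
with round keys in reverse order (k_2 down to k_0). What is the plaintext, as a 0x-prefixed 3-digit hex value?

0x102

s_0 = ciphertext = 0xF59
s_1 = InvRound(s_0, k_2) = 0xDA8
s_2 = InvRound(s_1, k_1) = 0x7B2
s_3 = InvRound(s_2, k_0) = 0x102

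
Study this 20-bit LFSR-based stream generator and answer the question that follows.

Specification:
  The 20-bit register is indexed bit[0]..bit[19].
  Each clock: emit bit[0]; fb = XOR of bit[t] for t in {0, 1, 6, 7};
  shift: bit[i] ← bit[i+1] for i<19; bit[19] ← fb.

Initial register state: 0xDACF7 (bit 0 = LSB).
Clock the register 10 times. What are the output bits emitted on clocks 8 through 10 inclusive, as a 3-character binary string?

100

reg_0 = 0xDACF7
clock 1: out=1, reg = 0x6D67B
clock 2: out=1, reg = 0xB6B3D
clock 3: out=1, reg = 0xDB59E
clock 4: out=0, reg = 0x6DACF
clock 5: out=1, reg = 0x36D67
clock 6: out=1, reg = 0x9B6B3
clock 7: out=1, reg = 0xCDB59
clock 8: out=1, reg = 0x66DAC
clock 9: out=0, reg = 0xB36D6
clock 10: out=0, reg = 0xD9B6B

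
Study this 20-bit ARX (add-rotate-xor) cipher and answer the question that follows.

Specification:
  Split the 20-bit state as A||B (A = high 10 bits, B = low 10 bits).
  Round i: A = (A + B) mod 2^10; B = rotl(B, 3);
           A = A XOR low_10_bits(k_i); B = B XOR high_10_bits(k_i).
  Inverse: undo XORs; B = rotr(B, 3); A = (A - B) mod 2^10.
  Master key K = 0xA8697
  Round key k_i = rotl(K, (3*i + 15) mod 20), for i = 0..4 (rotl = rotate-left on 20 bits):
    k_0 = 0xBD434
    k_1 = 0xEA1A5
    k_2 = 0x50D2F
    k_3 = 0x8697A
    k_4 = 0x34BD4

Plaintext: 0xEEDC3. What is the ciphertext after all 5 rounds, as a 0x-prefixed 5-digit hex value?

0x0CABE

s_0 = plaintext = 0xEEDC3
s_1 = Round(s_0, k_0) = 0x528EE
s_2 = Round(s_1, k_1) = 0xE74D9
s_3 = Round(s_2, k_2) = 0x5678A
s_4 = Round(s_3, k_3) = 0x6664D
s_5 = Round(s_4, k_4) = 0x0CABE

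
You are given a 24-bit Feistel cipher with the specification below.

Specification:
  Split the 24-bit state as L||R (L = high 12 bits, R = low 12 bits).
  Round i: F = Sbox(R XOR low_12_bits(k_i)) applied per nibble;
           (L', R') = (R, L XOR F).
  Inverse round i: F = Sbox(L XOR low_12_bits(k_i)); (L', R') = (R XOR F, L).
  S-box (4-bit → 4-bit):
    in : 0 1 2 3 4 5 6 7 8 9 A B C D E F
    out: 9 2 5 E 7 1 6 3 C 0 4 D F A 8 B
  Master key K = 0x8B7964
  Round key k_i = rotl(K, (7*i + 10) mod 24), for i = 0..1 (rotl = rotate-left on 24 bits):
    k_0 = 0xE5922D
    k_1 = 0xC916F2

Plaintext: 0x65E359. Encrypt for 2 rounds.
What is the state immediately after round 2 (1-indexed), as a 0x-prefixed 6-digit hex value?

0x469654

s_0 = plaintext = 0x65E359
s_1 = Round(s_0, k_0) = 0x359469
s_2 = Round(s_1, k_1) = 0x469654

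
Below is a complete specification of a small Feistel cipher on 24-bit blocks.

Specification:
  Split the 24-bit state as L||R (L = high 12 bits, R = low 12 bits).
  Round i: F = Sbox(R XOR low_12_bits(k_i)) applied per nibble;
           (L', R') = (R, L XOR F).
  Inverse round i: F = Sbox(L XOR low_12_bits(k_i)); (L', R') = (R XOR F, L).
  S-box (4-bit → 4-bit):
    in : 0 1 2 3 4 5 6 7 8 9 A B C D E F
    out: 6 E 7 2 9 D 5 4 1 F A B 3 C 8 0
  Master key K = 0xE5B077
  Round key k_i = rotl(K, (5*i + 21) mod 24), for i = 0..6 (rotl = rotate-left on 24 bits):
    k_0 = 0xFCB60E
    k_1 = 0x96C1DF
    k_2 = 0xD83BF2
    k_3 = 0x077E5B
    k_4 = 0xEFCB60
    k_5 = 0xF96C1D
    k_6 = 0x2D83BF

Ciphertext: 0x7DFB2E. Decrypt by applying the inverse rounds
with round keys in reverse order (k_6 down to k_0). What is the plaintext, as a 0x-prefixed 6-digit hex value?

0xB9DFAB

s_0 = ciphertext = 0x7DFB2E
s_1 = InvRound(s_0, k_6) = 0x2787DF
s_2 = InvRound(s_1, k_5) = 0xF82278
s_3 = InvRound(s_2, k_4) = 0xBFFF82
s_4 = InvRound(s_3, k_3) = 0x22BBFF
s_5 = InvRound(s_4, k_2) = 0x43022B
s_6 = InvRound(s_5, k_1) = 0xFAB430
s_7 = InvRound(s_6, k_0) = 0xB9DFAB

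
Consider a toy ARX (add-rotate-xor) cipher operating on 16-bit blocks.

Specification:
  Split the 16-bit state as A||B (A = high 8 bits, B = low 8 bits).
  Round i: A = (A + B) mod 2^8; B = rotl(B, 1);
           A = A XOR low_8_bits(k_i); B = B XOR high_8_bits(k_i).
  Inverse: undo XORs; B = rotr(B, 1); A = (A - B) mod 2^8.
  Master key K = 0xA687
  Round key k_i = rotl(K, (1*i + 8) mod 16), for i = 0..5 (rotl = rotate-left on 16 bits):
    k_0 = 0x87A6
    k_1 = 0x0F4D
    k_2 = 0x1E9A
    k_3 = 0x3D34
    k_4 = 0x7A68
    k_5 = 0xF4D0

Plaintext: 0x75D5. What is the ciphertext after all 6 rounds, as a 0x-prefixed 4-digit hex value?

0xD871

s_0 = plaintext = 0x75D5
s_1 = Round(s_0, k_0) = 0xEC2C
s_2 = Round(s_1, k_1) = 0x5557
s_3 = Round(s_2, k_2) = 0x36B0
s_4 = Round(s_3, k_3) = 0xD25C
s_5 = Round(s_4, k_4) = 0x46C2
s_6 = Round(s_5, k_5) = 0xD871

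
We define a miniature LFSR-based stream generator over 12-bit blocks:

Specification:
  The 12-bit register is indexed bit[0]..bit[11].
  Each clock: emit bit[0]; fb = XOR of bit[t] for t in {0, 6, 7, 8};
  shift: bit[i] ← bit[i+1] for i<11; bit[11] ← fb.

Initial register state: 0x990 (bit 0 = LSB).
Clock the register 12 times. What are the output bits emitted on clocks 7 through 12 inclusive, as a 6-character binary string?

011001

reg_0 = 0x990
clock 1: out=0, reg = 0x4C8
clock 2: out=0, reg = 0x264
clock 3: out=0, reg = 0x932
clock 4: out=0, reg = 0xC99
clock 5: out=1, reg = 0x64C
clock 6: out=0, reg = 0xB26
clock 7: out=0, reg = 0xD93
clock 8: out=1, reg = 0xEC9
clock 9: out=1, reg = 0xF64
clock 10: out=0, reg = 0x7B2
clock 11: out=0, reg = 0x3D9
clock 12: out=1, reg = 0x1EC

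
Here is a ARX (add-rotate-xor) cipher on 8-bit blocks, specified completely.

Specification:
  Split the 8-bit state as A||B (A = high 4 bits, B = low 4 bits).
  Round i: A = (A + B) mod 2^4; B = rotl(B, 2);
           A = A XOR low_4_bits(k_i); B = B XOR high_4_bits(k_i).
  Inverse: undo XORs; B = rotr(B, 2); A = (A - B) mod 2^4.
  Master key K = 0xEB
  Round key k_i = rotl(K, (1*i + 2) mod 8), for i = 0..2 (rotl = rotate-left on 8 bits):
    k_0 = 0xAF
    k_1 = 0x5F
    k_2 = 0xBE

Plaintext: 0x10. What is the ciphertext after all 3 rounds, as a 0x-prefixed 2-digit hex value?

s_0 = plaintext = 0x10
s_1 = Round(s_0, k_0) = 0xEA
s_2 = Round(s_1, k_1) = 0x7F
s_3 = Round(s_2, k_2) = 0x84

0x84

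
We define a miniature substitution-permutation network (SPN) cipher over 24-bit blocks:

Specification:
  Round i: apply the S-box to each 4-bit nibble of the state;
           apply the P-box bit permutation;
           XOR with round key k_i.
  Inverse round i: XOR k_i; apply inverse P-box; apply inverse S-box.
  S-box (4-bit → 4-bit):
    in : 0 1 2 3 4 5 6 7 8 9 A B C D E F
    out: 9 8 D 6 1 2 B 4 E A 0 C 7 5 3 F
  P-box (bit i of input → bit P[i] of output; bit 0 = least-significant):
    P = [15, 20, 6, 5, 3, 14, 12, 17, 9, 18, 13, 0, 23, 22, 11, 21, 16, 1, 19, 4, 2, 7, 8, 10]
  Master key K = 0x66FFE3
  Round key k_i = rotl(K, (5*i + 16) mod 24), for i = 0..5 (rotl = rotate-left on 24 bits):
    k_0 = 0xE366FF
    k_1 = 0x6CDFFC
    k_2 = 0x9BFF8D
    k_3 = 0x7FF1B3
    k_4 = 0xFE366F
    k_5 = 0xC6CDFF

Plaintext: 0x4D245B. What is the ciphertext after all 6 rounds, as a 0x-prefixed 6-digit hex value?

0x8BDEFB

s_0 = plaintext = 0x4D245B
s_1 = Round(s_0, k_0) = 0x4A2C9B
s_2 = Round(s_1, k_1) = 0xCAB598
s_3 = Round(s_2, k_2) = 0xADB669
s_4 = Round(s_3, k_3) = 0x40BB9A
s_5 = Round(s_4, k_4) = 0xDD5E7A
s_6 = Round(s_5, k_5) = 0x8BDEFB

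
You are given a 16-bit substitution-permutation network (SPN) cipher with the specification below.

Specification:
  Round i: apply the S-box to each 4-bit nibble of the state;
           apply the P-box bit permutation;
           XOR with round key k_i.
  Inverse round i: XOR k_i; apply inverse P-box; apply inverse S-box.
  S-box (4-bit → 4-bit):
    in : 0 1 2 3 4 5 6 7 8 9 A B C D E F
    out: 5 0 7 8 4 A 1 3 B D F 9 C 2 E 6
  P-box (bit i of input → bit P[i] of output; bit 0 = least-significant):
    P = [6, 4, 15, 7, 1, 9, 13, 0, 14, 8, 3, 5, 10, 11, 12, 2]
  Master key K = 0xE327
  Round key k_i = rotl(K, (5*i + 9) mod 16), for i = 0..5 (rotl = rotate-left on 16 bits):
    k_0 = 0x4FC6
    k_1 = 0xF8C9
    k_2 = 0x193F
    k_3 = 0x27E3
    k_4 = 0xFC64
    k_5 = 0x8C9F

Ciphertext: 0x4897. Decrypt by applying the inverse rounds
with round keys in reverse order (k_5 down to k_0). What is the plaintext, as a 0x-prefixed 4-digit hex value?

0x17FD

s_0 = ciphertext = 0x4897
s_1 = InvRound(s_0, k_5) = 0x6014
s_2 = InvRound(s_1, k_4) = 0x2312
s_3 = InvRound(s_2, k_3) = 0x6338
s_4 = InvRound(s_3, k_2) = 0xE6A1
s_5 = InvRound(s_4, k_1) = 0x2CD6
s_6 = InvRound(s_5, k_0) = 0x17FD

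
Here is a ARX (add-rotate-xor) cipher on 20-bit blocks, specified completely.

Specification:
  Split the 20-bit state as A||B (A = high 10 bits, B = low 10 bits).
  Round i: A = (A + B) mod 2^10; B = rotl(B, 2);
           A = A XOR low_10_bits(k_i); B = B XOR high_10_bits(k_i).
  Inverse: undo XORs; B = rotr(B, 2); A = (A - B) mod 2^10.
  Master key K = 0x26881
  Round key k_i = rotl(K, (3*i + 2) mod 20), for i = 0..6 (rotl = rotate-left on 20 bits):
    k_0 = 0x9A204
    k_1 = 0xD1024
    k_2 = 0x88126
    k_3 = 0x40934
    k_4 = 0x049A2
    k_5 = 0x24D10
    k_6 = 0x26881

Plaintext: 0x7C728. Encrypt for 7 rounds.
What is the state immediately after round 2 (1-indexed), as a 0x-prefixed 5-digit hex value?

s_0 = plaintext = 0x7C728
s_1 = Round(s_0, k_0) = 0xC76CB
s_2 = Round(s_1, k_1) = 0x7306A
s_3 = Round(s_2, k_2) = 0xC4388
s_4 = Round(s_3, k_3) = 0xEB321
s_5 = Round(s_4, k_4) = 0xDBC95
s_6 = Round(s_5, k_5) = 0x452C7
s_7 = Round(s_6, k_6) = 0xD6B84

0x7306A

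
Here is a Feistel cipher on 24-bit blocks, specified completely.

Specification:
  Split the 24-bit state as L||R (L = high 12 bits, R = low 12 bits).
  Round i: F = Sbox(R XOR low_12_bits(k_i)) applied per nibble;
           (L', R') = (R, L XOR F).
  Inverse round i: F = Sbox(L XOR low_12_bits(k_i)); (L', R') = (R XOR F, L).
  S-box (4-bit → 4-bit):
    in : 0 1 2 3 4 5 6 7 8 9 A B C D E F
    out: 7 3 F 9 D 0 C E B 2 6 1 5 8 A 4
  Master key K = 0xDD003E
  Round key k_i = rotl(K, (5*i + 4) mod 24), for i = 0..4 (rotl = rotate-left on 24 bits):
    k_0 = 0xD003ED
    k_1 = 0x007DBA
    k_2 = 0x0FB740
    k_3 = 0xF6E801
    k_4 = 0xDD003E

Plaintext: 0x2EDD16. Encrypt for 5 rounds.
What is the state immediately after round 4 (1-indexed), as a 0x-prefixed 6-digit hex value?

0xE6A1EB

s_0 = plaintext = 0x2EDD16
s_1 = Round(s_0, k_0) = 0xD168AC
s_2 = Round(s_1, k_1) = 0x8ACD2A
s_3 = Round(s_2, k_2) = 0xD2AE6A
s_4 = Round(s_3, k_3) = 0xE6A1EB
s_5 = Round(s_4, k_4) = 0x1EBDEA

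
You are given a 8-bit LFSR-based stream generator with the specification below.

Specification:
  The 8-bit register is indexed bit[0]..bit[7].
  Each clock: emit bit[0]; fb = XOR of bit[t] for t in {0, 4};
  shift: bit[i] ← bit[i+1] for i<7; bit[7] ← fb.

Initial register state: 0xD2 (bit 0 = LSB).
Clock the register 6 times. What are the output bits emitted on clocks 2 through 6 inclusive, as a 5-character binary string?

10010

reg_0 = 0xD2
clock 1: out=0, reg = 0xE9
clock 2: out=1, reg = 0xF4
clock 3: out=0, reg = 0xFA
clock 4: out=0, reg = 0xFD
clock 5: out=1, reg = 0x7E
clock 6: out=0, reg = 0xBF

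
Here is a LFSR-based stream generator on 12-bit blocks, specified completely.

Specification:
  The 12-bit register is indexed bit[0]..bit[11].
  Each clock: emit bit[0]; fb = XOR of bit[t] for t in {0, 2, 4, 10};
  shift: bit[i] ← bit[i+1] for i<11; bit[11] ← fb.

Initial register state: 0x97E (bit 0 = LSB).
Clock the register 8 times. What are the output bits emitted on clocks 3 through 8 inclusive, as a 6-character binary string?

reg_0 = 0x97E
clock 1: out=0, reg = 0x4BF
clock 2: out=1, reg = 0x25F
clock 3: out=1, reg = 0x92F
clock 4: out=1, reg = 0x497
clock 5: out=1, reg = 0x24B
clock 6: out=1, reg = 0x925
clock 7: out=1, reg = 0x492
clock 8: out=0, reg = 0x249

111110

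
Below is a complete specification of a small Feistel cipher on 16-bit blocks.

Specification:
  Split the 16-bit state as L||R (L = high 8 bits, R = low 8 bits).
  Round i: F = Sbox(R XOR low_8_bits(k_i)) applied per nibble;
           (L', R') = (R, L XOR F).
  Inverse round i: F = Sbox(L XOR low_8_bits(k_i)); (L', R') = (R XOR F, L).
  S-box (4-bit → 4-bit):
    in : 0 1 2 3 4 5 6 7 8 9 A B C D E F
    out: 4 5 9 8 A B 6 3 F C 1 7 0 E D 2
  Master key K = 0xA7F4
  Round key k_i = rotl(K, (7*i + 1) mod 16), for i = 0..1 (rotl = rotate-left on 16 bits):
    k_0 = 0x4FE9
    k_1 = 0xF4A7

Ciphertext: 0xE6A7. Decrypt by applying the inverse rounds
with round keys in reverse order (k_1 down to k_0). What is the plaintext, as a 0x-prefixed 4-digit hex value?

0x3102

s_0 = ciphertext = 0xE6A7
s_1 = InvRound(s_0, k_1) = 0x02E6
s_2 = InvRound(s_1, k_0) = 0x3102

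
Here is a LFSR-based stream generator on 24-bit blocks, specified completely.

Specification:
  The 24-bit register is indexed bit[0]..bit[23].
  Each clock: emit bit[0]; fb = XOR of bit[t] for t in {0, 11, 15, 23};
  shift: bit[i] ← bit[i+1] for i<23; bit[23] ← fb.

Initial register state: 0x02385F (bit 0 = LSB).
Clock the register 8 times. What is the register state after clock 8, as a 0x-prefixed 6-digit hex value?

reg_0 = 0x02385F
clock 1: out=1, reg = 0x011C2F
clock 2: out=1, reg = 0x008E17
clock 3: out=1, reg = 0x80470B
clock 4: out=1, reg = 0x402385
clock 5: out=1, reg = 0xA011C2
clock 6: out=0, reg = 0xD008E1
clock 7: out=1, reg = 0xE80470
clock 8: out=0, reg = 0xF40238

0xF40238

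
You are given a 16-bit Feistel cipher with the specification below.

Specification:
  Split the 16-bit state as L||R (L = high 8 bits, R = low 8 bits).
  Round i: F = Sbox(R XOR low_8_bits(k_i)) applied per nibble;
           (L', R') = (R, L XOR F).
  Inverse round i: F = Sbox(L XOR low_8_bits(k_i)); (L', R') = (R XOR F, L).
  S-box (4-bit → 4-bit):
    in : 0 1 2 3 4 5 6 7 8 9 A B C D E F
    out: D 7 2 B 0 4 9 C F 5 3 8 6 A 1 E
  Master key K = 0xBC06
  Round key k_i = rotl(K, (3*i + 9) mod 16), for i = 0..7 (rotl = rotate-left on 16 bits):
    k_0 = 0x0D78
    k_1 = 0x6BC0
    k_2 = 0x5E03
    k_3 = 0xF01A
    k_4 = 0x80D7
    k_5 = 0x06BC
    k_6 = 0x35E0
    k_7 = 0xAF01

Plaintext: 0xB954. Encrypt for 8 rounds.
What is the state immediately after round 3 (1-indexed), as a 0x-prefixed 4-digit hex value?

0x1AEA

s_0 = plaintext = 0xB954
s_1 = Round(s_0, k_0) = 0x549F
s_2 = Round(s_1, k_1) = 0x9F1A
s_3 = Round(s_2, k_2) = 0x1AEA
s_4 = Round(s_3, k_3) = 0xEAF7
s_5 = Round(s_4, k_4) = 0xF7C7
s_6 = Round(s_5, k_5) = 0xC73F
s_7 = Round(s_6, k_6) = 0x3F69
s_8 = Round(s_7, k_7) = 0x69A0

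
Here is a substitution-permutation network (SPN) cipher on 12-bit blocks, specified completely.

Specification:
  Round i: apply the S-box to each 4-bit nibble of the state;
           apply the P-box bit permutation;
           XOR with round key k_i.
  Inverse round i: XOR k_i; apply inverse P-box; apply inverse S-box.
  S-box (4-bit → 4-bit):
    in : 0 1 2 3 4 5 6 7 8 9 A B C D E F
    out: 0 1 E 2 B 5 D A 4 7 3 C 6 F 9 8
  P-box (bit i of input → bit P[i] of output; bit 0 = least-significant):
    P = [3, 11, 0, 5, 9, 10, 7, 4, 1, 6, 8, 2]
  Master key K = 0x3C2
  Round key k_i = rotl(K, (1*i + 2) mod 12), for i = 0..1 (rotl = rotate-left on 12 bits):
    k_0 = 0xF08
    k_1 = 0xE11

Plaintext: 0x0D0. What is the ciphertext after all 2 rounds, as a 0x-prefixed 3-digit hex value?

s_0 = plaintext = 0x0D0
s_1 = Round(s_0, k_0) = 0x998
s_2 = Round(s_1, k_1) = 0x9D2

0x9D2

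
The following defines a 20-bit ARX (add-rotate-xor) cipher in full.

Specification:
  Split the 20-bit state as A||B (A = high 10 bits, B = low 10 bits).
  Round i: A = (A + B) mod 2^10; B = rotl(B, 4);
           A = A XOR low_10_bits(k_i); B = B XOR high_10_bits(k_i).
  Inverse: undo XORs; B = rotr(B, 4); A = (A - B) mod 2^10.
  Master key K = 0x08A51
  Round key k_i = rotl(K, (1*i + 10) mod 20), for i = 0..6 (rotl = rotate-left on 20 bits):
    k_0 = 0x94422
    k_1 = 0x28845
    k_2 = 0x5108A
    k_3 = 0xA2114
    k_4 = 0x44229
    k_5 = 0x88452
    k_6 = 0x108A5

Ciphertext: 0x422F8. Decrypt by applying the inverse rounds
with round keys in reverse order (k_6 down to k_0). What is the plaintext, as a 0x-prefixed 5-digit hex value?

0xF9DAE

s_0 = ciphertext = 0x422F8
s_1 = InvRound(s_0, k_6) = 0xC0AAB
s_2 = InvRound(s_1, k_5) = 0x32288
s_3 = InvRound(s_2, k_4) = 0x2A239
s_4 = InvRound(s_3, k_3) = 0x5C44B
s_5 = InvRound(s_4, k_2) = 0x8AFD0
s_6 = InvRound(s_5, k_1) = 0x6DCB7
s_7 = InvRound(s_6, k_0) = 0xF9DAE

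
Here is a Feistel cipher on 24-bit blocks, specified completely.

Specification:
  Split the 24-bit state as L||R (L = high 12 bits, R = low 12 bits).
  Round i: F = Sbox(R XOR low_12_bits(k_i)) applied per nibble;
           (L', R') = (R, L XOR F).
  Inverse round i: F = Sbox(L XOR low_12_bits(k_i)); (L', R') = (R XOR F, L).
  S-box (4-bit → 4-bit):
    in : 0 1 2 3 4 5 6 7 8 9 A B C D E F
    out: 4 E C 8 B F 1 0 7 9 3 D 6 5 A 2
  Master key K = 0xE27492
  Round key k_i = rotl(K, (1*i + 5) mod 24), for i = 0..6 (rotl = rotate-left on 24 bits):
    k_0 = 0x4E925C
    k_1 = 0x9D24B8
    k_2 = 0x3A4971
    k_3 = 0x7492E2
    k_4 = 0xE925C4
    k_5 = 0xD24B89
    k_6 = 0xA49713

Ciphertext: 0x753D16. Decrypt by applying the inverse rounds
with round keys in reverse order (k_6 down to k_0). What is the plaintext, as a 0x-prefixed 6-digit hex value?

s_0 = ciphertext = 0x753D16
s_1 = InvRound(s_0, k_6) = 0x9A2753
s_2 = InvRound(s_1, k_5) = 0xB9E9A2
s_3 = InvRound(s_2, k_4) = 0x351B9E
s_4 = InvRound(s_3, k_3) = 0x546351
s_5 = InvRound(s_4, k_2) = 0x5D1546
s_6 = InvRound(s_5, k_1) = 0xB5F5D1
s_7 = InvRound(s_6, k_0) = 0xC99B5F

0xC99B5F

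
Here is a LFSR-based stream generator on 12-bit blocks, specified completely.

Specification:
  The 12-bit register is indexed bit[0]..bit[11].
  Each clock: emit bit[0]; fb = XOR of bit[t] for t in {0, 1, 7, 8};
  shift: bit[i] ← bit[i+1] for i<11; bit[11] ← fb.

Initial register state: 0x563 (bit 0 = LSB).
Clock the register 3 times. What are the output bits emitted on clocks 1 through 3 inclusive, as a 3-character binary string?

110

reg_0 = 0x563
clock 1: out=1, reg = 0xAB1
clock 2: out=1, reg = 0x558
clock 3: out=0, reg = 0xAAC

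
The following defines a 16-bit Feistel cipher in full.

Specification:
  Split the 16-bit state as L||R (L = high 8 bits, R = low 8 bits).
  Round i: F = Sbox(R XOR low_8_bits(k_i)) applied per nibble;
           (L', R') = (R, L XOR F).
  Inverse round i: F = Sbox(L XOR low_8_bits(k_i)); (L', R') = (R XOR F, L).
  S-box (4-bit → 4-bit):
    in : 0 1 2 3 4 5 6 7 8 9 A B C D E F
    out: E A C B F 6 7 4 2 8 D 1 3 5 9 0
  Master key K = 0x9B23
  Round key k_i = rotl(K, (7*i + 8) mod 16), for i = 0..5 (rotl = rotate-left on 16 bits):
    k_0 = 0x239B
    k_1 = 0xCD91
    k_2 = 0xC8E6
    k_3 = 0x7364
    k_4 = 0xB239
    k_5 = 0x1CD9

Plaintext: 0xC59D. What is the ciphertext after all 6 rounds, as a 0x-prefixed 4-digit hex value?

s_0 = plaintext = 0xC59D
s_1 = Round(s_0, k_0) = 0x9D22
s_2 = Round(s_1, k_1) = 0x2286
s_3 = Round(s_2, k_2) = 0x865C
s_4 = Round(s_3, k_3) = 0x5C34
s_5 = Round(s_4, k_4) = 0x34B9
s_6 = Round(s_5, k_5) = 0xB94A

0xB94A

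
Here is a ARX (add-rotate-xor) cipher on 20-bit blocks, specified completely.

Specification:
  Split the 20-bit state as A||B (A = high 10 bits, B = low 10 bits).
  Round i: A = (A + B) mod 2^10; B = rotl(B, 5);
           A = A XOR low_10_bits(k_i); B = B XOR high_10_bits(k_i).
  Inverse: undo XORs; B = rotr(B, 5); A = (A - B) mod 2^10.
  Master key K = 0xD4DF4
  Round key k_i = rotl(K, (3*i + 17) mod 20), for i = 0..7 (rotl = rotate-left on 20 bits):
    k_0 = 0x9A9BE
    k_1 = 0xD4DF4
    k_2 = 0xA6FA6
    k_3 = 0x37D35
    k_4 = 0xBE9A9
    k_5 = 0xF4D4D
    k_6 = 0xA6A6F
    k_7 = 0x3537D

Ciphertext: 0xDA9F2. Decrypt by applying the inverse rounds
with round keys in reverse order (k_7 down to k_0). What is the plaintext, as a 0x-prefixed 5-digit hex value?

0x2835D

s_0 = ciphertext = 0xDA9F2
s_1 = InvRound(s_0, k_7) = 0xD38C9
s_2 = InvRound(s_1, k_6) = 0xABE72
s_3 = InvRound(s_2, k_5) = 0xED42D
s_4 = InvRound(s_3, k_4) = 0xC9AF6
s_5 = InvRound(s_4, k_3) = 0x38931
s_6 = InvRound(s_5, k_2) = 0x79D5D
s_7 = InvRound(s_6, k_1) = 0x90DD0
s_8 = InvRound(s_7, k_0) = 0x2835D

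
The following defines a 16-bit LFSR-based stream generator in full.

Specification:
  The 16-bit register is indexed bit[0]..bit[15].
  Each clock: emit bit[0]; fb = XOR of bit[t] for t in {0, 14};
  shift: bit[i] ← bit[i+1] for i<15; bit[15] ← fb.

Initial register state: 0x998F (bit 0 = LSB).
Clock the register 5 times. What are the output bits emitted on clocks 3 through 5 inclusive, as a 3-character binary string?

reg_0 = 0x998F
clock 1: out=1, reg = 0xCCC7
clock 2: out=1, reg = 0x6663
clock 3: out=1, reg = 0x3331
clock 4: out=1, reg = 0x9998
clock 5: out=0, reg = 0x4CCC

110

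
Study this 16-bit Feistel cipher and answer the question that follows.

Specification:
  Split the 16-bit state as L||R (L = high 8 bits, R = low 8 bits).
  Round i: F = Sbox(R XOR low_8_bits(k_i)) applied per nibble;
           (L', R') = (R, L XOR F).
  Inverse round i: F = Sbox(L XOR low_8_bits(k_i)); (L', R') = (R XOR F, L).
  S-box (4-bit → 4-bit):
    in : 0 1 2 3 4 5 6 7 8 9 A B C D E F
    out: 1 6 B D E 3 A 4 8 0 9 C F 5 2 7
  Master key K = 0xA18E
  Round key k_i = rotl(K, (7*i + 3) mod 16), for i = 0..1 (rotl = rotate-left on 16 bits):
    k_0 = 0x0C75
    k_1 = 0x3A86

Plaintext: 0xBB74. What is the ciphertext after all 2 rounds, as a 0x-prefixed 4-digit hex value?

0xADC8

s_0 = plaintext = 0xBB74
s_1 = Round(s_0, k_0) = 0x74AD
s_2 = Round(s_1, k_1) = 0xADC8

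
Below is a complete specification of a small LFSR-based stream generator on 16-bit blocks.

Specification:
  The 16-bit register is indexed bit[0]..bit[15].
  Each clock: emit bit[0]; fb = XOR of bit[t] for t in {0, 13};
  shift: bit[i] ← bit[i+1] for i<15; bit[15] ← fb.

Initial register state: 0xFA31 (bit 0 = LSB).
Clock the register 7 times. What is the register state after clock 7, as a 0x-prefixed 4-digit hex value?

0x0DF4

reg_0 = 0xFA31
clock 1: out=1, reg = 0x7D18
clock 2: out=0, reg = 0xBE8C
clock 3: out=0, reg = 0xDF46
clock 4: out=0, reg = 0x6FA3
clock 5: out=1, reg = 0x37D1
clock 6: out=1, reg = 0x1BE8
clock 7: out=0, reg = 0x0DF4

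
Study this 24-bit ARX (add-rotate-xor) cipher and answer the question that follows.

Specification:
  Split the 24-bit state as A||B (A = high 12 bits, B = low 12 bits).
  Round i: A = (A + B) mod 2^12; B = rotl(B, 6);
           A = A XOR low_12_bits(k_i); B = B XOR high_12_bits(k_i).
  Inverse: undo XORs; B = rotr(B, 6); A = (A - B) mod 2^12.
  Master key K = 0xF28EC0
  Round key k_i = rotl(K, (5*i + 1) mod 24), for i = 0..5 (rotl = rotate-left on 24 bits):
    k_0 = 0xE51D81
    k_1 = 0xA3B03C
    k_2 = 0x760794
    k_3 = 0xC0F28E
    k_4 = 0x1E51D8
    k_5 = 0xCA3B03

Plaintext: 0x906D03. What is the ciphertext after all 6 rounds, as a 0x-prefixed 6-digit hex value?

s_0 = plaintext = 0x906D03
s_1 = Round(s_0, k_0) = 0xB88EA5
s_2 = Round(s_1, k_1) = 0xA11341
s_3 = Round(s_2, k_2) = 0xAC672D
s_4 = Round(s_3, k_3) = 0x37D753
s_5 = Round(s_4, k_4) = 0xB08538
s_6 = Round(s_5, k_5) = 0xB432B7

0xB432B7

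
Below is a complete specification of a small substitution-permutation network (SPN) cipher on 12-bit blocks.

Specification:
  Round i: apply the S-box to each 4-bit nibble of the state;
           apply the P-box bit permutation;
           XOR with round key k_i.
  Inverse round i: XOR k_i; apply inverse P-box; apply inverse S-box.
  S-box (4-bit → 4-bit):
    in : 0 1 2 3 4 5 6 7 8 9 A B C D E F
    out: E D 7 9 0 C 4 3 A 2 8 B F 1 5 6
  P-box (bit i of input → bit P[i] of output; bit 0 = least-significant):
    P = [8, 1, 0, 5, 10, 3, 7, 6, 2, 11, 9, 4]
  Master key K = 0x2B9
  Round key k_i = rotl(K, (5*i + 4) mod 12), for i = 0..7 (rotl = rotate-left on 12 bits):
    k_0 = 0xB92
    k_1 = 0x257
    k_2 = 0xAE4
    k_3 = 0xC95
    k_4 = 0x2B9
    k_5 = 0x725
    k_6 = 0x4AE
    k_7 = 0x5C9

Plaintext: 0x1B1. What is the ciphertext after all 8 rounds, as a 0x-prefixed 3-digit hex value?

s_0 = plaintext = 0x1B1
s_1 = Round(s_0, k_0) = 0xCEF
s_2 = Round(s_1, k_1) = 0xCC0
s_3 = Round(s_2, k_2) = 0x41B
s_4 = Round(s_3, k_3) = 0x977
s_5 = Round(s_4, k_4) = 0xFB3
s_6 = Round(s_5, k_5) = 0x84D
s_7 = Round(s_6, k_6) = 0xDBE
s_8 = Round(s_7, k_7) = 0x084

0x084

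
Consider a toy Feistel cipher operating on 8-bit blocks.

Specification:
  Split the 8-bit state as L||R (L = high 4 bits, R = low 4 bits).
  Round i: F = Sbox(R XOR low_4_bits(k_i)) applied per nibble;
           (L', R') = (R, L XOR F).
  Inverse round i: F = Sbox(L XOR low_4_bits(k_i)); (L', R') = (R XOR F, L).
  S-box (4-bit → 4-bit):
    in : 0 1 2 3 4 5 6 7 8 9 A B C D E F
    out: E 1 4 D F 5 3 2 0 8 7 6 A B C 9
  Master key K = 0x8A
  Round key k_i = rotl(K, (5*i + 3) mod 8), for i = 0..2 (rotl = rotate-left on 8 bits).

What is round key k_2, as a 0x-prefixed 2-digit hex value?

K = 0x8A
k_0 = rotl(K, (5*0+3) mod 8) = rotl(K, 3) = 0x54
k_1 = rotl(K, (5*1+3) mod 8) = rotl(K, 0) = 0x8A
k_2 = rotl(K, (5*2+3) mod 8) = rotl(K, 5) = 0x51

0x51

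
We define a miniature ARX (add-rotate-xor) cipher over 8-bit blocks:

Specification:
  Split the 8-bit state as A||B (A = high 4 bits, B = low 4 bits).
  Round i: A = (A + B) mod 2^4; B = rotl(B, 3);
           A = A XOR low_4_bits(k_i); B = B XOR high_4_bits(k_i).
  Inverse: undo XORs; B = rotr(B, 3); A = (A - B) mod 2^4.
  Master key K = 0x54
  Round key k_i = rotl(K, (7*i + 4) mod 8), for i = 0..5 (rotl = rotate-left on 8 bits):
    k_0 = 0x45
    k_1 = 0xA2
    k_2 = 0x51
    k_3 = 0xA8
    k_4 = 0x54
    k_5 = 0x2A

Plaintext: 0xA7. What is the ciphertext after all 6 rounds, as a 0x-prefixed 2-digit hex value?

s_0 = plaintext = 0xA7
s_1 = Round(s_0, k_0) = 0x4F
s_2 = Round(s_1, k_1) = 0x15
s_3 = Round(s_2, k_2) = 0x7F
s_4 = Round(s_3, k_3) = 0xE5
s_5 = Round(s_4, k_4) = 0x7F
s_6 = Round(s_5, k_5) = 0xCD

0xCD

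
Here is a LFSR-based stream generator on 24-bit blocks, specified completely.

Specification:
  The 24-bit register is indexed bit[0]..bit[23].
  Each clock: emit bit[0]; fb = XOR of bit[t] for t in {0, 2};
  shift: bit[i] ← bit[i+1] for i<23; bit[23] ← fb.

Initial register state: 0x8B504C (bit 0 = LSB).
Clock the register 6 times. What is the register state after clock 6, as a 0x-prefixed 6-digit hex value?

reg_0 = 0x8B504C
clock 1: out=0, reg = 0xC5A826
clock 2: out=0, reg = 0xE2D413
clock 3: out=1, reg = 0xF16A09
clock 4: out=1, reg = 0xF8B504
clock 5: out=0, reg = 0xFC5A82
clock 6: out=0, reg = 0x7E2D41

0x7E2D41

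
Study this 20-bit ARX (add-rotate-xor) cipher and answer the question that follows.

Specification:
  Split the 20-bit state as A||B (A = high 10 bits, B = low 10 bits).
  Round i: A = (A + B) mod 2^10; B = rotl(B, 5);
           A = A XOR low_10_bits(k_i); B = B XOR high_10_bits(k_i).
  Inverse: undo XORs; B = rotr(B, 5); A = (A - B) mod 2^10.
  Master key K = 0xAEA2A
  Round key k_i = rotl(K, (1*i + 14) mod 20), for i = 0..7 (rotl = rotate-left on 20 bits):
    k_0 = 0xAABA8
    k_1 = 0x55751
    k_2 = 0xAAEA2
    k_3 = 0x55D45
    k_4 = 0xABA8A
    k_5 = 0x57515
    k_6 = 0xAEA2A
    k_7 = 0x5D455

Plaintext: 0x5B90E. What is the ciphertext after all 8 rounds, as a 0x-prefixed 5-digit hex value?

0x4DF84

s_0 = plaintext = 0x5B90E
s_1 = Round(s_0, k_0) = 0x75362
s_2 = Round(s_1, k_1) = 0x99D0E
s_3 = Round(s_2, k_2) = 0x75F63
s_4 = Round(s_3, k_3) = 0x1FD2C
s_5 = Round(s_4, k_4) = 0xC8727
s_6 = Round(s_5, k_5) = 0xD75A4
s_7 = Round(s_6, k_6) = 0xCAE37
s_8 = Round(s_7, k_7) = 0x4DF84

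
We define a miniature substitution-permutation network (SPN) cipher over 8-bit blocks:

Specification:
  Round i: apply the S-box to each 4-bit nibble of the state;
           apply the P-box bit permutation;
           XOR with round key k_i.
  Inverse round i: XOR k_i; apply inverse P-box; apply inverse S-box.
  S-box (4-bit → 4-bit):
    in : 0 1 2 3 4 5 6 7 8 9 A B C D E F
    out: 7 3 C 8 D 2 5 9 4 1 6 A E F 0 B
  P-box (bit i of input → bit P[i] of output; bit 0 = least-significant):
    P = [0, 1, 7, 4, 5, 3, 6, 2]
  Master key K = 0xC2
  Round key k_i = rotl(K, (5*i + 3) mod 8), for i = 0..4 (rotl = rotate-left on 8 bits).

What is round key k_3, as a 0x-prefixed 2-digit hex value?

K = 0xC2
k_0 = rotl(K, (5*0+3) mod 8) = rotl(K, 3) = 0x16
k_1 = rotl(K, (5*1+3) mod 8) = rotl(K, 0) = 0xC2
k_2 = rotl(K, (5*2+3) mod 8) = rotl(K, 5) = 0x58
k_3 = rotl(K, (5*3+3) mod 8) = rotl(K, 2) = 0x0B

0x0B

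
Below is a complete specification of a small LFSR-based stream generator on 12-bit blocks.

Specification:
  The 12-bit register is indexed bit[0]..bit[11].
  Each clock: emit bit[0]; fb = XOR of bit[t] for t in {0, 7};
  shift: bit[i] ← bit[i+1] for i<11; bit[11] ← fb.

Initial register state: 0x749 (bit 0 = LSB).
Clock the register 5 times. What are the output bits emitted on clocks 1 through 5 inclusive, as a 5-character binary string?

10010

reg_0 = 0x749
clock 1: out=1, reg = 0xBA4
clock 2: out=0, reg = 0xDD2
clock 3: out=0, reg = 0xEE9
clock 4: out=1, reg = 0x774
clock 5: out=0, reg = 0x3BA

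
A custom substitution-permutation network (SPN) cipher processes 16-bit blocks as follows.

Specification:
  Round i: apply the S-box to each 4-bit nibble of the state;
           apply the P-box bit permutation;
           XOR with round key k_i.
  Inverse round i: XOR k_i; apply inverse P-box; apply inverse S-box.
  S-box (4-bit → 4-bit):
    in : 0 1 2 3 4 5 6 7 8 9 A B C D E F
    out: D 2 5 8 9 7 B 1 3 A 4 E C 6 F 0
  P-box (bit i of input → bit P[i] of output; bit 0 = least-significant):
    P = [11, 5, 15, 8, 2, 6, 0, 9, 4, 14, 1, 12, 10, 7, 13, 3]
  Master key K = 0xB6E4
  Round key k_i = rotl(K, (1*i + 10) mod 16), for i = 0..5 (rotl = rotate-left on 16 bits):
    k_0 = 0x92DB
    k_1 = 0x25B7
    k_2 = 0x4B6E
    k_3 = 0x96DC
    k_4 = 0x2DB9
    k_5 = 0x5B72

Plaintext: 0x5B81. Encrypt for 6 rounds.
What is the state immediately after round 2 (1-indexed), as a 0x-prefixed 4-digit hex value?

0xD30F

s_0 = plaintext = 0x5B81
s_1 = Round(s_0, k_0) = 0xE63D
s_2 = Round(s_1, k_1) = 0xD30F
s_3 = Round(s_2, k_2) = 0x79EB
s_4 = Round(s_3, k_3) = 0x41B9
s_5 = Round(s_4, k_4) = 0x6AD0
s_6 = Round(s_5, k_5) = 0xD6B9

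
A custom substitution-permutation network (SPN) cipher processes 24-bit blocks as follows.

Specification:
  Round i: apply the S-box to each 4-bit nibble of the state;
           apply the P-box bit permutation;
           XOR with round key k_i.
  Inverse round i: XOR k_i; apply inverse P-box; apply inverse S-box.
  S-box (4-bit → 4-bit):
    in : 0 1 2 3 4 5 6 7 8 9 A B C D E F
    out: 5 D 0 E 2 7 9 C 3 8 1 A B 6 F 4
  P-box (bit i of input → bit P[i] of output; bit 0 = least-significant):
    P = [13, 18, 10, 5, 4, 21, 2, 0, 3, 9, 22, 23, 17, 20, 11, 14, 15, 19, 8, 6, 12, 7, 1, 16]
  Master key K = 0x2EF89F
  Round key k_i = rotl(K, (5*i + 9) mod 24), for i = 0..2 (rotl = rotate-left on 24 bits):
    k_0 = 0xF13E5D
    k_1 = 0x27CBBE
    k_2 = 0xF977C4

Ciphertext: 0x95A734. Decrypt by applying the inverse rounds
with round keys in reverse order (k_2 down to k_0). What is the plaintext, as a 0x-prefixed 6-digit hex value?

s_0 = ciphertext = 0x95A734
s_1 = InvRound(s_0, k_2) = 0x8C9F8B
s_2 = InvRound(s_1, k_1) = 0x6469E7
s_3 = InvRound(s_2, k_0) = 0xEFBCA3

0xEFBCA3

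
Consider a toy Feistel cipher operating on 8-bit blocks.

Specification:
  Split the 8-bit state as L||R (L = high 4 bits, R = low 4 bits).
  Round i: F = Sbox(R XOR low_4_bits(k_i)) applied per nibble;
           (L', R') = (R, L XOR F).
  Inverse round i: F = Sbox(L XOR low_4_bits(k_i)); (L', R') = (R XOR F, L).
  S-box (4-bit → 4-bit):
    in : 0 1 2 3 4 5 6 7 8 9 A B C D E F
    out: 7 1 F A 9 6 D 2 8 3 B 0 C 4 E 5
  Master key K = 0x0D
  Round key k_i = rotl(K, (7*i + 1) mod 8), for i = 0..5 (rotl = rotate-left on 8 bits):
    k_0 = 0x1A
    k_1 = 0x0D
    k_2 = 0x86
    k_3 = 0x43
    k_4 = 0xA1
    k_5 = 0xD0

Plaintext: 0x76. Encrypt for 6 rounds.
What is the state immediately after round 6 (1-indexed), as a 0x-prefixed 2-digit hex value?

s_0 = plaintext = 0x76
s_1 = Round(s_0, k_0) = 0x6B
s_2 = Round(s_1, k_1) = 0xBB
s_3 = Round(s_2, k_2) = 0xBF
s_4 = Round(s_3, k_3) = 0xF7
s_5 = Round(s_4, k_4) = 0x72
s_6 = Round(s_5, k_5) = 0x28

0x28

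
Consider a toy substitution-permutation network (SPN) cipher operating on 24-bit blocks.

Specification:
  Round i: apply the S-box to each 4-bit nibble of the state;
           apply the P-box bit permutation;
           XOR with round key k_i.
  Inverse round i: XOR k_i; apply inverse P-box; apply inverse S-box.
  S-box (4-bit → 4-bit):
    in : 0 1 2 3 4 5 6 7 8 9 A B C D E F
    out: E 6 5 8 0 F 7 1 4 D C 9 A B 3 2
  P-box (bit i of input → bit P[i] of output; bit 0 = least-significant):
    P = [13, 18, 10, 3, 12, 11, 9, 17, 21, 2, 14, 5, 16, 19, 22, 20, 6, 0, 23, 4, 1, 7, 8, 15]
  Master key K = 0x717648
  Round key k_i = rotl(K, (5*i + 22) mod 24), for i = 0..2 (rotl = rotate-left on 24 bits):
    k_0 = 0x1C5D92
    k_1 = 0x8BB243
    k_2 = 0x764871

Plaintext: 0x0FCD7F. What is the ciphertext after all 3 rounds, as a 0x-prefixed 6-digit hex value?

0xA759D0

s_0 = plaintext = 0x0FCD7F
s_1 = Round(s_0, k_0) = 0x20CC37
s_2 = Round(s_1, k_1) = 0x119374
s_3 = Round(s_2, k_2) = 0xA759D0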